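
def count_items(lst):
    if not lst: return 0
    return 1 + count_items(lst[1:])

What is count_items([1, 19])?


count_items([1, 19]) = 1 + count_items([19])
count_items([19]) = 1 + count_items([])
count_items([]) = 0  (base case)
Unwinding: 1 + 1 + 0 = 2

2


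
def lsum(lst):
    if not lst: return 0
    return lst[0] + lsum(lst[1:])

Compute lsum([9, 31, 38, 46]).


lsum([9, 31, 38, 46]) = 9 + lsum([31, 38, 46])
lsum([31, 38, 46]) = 31 + lsum([38, 46])
lsum([38, 46]) = 38 + lsum([46])
lsum([46]) = 46 + lsum([])
lsum([]) = 0  (base case)
Total: 9 + 31 + 38 + 46 + 0 = 124

124


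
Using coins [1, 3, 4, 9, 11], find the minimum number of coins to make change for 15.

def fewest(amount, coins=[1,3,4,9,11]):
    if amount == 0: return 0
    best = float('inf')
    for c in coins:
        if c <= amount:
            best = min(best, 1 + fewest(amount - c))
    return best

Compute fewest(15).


Building up with DP:
fewest(0) = 0
fewest(1) = min(1+fewest(0)=1+0=1) = 1
fewest(2) = min(1+fewest(1)=1+1=2) = 2
fewest(3) = min(1+fewest(2)=1+2=3, 1+fewest(0)=1+0=1) = 1
fewest(4) = min(1+fewest(3)=1+1=2, 1+fewest(1)=1+1=2, 1+fewest(0)=1+0=1) = 1
fewest(5) = min(1+fewest(4)=1+1=2, 1+fewest(2)=1+2=3, 1+fewest(1)=1+1=2) = 2
fewest(6) = min(1+fewest(5)=1+2=3, 1+fewest(3)=1+1=2, 1+fewest(2)=1+2=3) = 2
fewest(7) = min(1+fewest(6)=1+2=3, 1+fewest(4)=1+1=2, 1+fewest(3)=1+1=2) = 2
fewest(8) = min(1+fewest(7)=1+2=3, 1+fewest(5)=1+2=3, 1+fewest(4)=1+1=2) = 2
fewest(9) = min(1+fewest(8)=1+2=3, 1+fewest(6)=1+2=3, 1+fewest(5)=1+2=3, 1+fewest(0)=1+0=1) = 1
fewest(10) = min(1+fewest(9)=1+1=2, 1+fewest(7)=1+2=3, 1+fewest(6)=1+2=3, 1+fewest(1)=1+1=2) = 2
fewest(11) = min(1+fewest(10)=1+2=3, 1+fewest(8)=1+2=3, 1+fewest(7)=1+2=3, 1+fewest(2)=1+2=3, 1+fewest(0)=1+0=1) = 1
fewest(12) = min(1+fewest(11)=1+1=2, 1+fewest(9)=1+1=2, 1+fewest(8)=1+2=3, 1+fewest(3)=1+1=2, 1+fewest(1)=1+1=2) = 2
fewest(13) = min(1+fewest(12)=1+2=3, 1+fewest(10)=1+2=3, 1+fewest(9)=1+1=2, 1+fewest(4)=1+1=2, 1+fewest(2)=1+2=3) = 2
fewest(14) = min(1+fewest(13)=1+2=3, 1+fewest(11)=1+1=2, 1+fewest(10)=1+2=3, 1+fewest(5)=1+2=3, 1+fewest(3)=1+1=2) = 2
fewest(15) = min(1+fewest(14)=1+2=3, 1+fewest(12)=1+2=3, 1+fewest(11)=1+1=2, 1+fewest(6)=1+2=3, 1+fewest(4)=1+1=2) = 2

2


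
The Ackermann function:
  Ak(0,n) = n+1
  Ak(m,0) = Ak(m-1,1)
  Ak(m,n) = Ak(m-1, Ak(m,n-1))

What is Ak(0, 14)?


Ak(0, 14) = 15
Result: Ak(0, 14) = 15

15


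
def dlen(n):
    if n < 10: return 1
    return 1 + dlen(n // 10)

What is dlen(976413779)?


dlen(976413779) = 1 + dlen(97641377)
dlen(97641377) = 1 + dlen(9764137)
dlen(9764137) = 1 + dlen(976413)
dlen(976413) = 1 + dlen(97641)
dlen(97641) = 1 + dlen(9764)
dlen(9764) = 1 + dlen(976)
dlen(976) = 1 + dlen(97)
dlen(97) = 1 + dlen(9)
dlen(9) = 1  (base case: 9 < 10)
Unwinding: 1 + 1 + 1 + 1 + 1 + 1 + 1 + 1 + 1 = 9

9


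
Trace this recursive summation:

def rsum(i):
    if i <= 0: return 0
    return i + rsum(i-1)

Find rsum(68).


rsum(68)
= 68 + 67 + 66 + 65 + 64 + 63 + 62 + 61 + 60 + 59 + 58 + 57 + 56 + 55 + 54 + 53 + 52 + 51 + 50 + 49 + 48 + 47 + 46 + 45 + 44 + 43 + 42 + 41 + 40 + 39 + 38 + 37 + 36 + 35 + 34 + 33 + 32 + 31 + 30 + 29 + 28 + 27 + 26 + 25 + 24 + 23 + 22 + 21 + 20 + 19 + 18 + 17 + 16 + 15 + 14 + 13 + 12 + 11 + 10 + 9 + 8 + 7 + 6 + 5 + 4 + 3 + 2 + 1 + rsum(0)
= 68 + 67 + 66 + 65 + 64 + 63 + 62 + 61 + 60 + 59 + 58 + 57 + 56 + 55 + 54 + 53 + 52 + 51 + 50 + 49 + 48 + 47 + 46 + 45 + 44 + 43 + 42 + 41 + 40 + 39 + 38 + 37 + 36 + 35 + 34 + 33 + 32 + 31 + 30 + 29 + 28 + 27 + 26 + 25 + 24 + 23 + 22 + 21 + 20 + 19 + 18 + 17 + 16 + 15 + 14 + 13 + 12 + 11 + 10 + 9 + 8 + 7 + 6 + 5 + 4 + 3 + 2 + 1 + 0
= 2346

2346


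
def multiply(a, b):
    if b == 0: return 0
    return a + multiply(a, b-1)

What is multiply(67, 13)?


multiply(67, 13) = 67 + multiply(67, 12)
multiply(67, 12) = 67 + multiply(67, 11)
multiply(67, 11) = 67 + multiply(67, 10)
multiply(67, 10) = 67 + multiply(67, 9)
multiply(67, 9) = 67 + multiply(67, 8)
multiply(67, 8) = 67 + multiply(67, 7)
multiply(67, 7) = 67 + multiply(67, 6)
multiply(67, 6) = 67 + multiply(67, 5)
multiply(67, 5) = 67 + multiply(67, 4)
multiply(67, 4) = 67 + multiply(67, 3)
multiply(67, 3) = 67 + multiply(67, 2)
multiply(67, 2) = 67 + multiply(67, 1)
multiply(67, 1) = 67 + multiply(67, 0)
multiply(67, 0) = 0  (base case)
Total: 67 + 67 + 67 + 67 + 67 + 67 + 67 + 67 + 67 + 67 + 67 + 67 + 67 + 0 = 871

871


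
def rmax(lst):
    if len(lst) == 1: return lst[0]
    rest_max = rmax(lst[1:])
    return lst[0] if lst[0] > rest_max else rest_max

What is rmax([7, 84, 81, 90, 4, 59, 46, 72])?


rmax([7, 84, 81, 90, 4, 59, 46, 72]): compare 7 with rmax([84, 81, 90, 4, 59, 46, 72])
rmax([84, 81, 90, 4, 59, 46, 72]): compare 84 with rmax([81, 90, 4, 59, 46, 72])
rmax([81, 90, 4, 59, 46, 72]): compare 81 with rmax([90, 4, 59, 46, 72])
rmax([90, 4, 59, 46, 72]): compare 90 with rmax([4, 59, 46, 72])
rmax([4, 59, 46, 72]): compare 4 with rmax([59, 46, 72])
rmax([59, 46, 72]): compare 59 with rmax([46, 72])
rmax([46, 72]): compare 46 with rmax([72])
rmax([72]) = 72  (base case)
Compare 46 with 72 -> 72
Compare 59 with 72 -> 72
Compare 4 with 72 -> 72
Compare 90 with 72 -> 90
Compare 81 with 90 -> 90
Compare 84 with 90 -> 90
Compare 7 with 90 -> 90

90


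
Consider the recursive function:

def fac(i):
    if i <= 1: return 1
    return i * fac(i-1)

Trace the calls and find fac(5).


fac(5)
= 5 * fac(4)
= 5 * 4 * fac(3)
= 5 * 4 * 3 * fac(2)
= 5 * 4 * 3 * 2 * fac(1)
= 5 * 4 * 3 * 2 * 1
= 120

120


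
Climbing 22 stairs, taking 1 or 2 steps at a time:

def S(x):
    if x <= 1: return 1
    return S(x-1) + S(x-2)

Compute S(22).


Building up from base cases:
S(0) = 1
S(1) = 1
S(2) = S(1) + S(0) = 1 + 1 = 2
S(3) = S(2) + S(1) = 2 + 1 = 3
S(4) = S(3) + S(2) = 3 + 2 = 5
S(5) = S(4) + S(3) = 5 + 3 = 8
S(6) = S(5) + S(4) = 8 + 5 = 13
S(7) = S(6) + S(5) = 13 + 8 = 21
S(8) = S(7) + S(6) = 21 + 13 = 34
S(9) = S(8) + S(7) = 34 + 21 = 55
S(10) = S(9) + S(8) = 55 + 34 = 89
S(11) = S(10) + S(9) = 89 + 55 = 144
S(12) = S(11) + S(10) = 144 + 89 = 233
S(13) = S(12) + S(11) = 233 + 144 = 377
S(14) = S(13) + S(12) = 377 + 233 = 610
S(15) = S(14) + S(13) = 610 + 377 = 987
S(16) = S(15) + S(14) = 987 + 610 = 1597
S(17) = S(16) + S(15) = 1597 + 987 = 2584
S(18) = S(17) + S(16) = 2584 + 1597 = 4181
S(19) = S(18) + S(17) = 4181 + 2584 = 6765
S(20) = S(19) + S(18) = 6765 + 4181 = 10946
S(21) = S(20) + S(19) = 10946 + 6765 = 17711
S(22) = S(21) + S(20) = 17711 + 10946 = 28657

28657


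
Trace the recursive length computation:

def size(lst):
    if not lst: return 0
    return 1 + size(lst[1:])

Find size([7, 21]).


size([7, 21]) = 1 + size([21])
size([21]) = 1 + size([])
size([]) = 0  (base case)
Unwinding: 1 + 1 + 0 = 2

2


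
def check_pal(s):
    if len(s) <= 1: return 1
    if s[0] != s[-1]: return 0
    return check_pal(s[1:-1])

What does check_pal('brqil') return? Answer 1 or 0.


check_pal('brqil'): s[0]='b' != s[-1]='l' -> return 0
Result: 0 (not a palindrome)

0


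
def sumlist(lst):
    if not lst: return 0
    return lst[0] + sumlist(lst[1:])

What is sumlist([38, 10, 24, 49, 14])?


sumlist([38, 10, 24, 49, 14]) = 38 + sumlist([10, 24, 49, 14])
sumlist([10, 24, 49, 14]) = 10 + sumlist([24, 49, 14])
sumlist([24, 49, 14]) = 24 + sumlist([49, 14])
sumlist([49, 14]) = 49 + sumlist([14])
sumlist([14]) = 14 + sumlist([])
sumlist([]) = 0  (base case)
Total: 38 + 10 + 24 + 49 + 14 + 0 = 135

135


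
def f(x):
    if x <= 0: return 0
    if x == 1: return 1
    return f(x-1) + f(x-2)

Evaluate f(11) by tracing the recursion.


Computing f(11) bottom-up:
f(0) = 0
f(1) = 1
f(2) = f(1) + f(0) = 1 + 0 = 1
f(3) = f(2) + f(1) = 1 + 1 = 2
f(4) = f(3) + f(2) = 2 + 1 = 3
f(5) = f(4) + f(3) = 3 + 2 = 5
f(6) = f(5) + f(4) = 5 + 3 = 8
f(7) = f(6) + f(5) = 8 + 5 = 13
f(8) = f(7) + f(6) = 13 + 8 = 21
f(9) = f(8) + f(7) = 21 + 13 = 34
f(10) = f(9) + f(8) = 34 + 21 = 55
f(11) = f(10) + f(9) = 55 + 34 = 89

89


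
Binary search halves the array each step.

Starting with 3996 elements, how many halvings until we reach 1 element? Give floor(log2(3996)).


3996 / 2 = 1998
1998 / 2 = 999
999 / 2 = 499
499 / 2 = 249
249 / 2 = 124
124 / 2 = 62
62 / 2 = 31
31 / 2 = 15
15 / 2 = 7
7 / 2 = 3
3 / 2 = 1
Reached 1 after 11 halvings

11


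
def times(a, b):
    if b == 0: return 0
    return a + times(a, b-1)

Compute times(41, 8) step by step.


times(41, 8) = 41 + times(41, 7)
times(41, 7) = 41 + times(41, 6)
times(41, 6) = 41 + times(41, 5)
times(41, 5) = 41 + times(41, 4)
times(41, 4) = 41 + times(41, 3)
times(41, 3) = 41 + times(41, 2)
times(41, 2) = 41 + times(41, 1)
times(41, 1) = 41 + times(41, 0)
times(41, 0) = 0  (base case)
Total: 41 + 41 + 41 + 41 + 41 + 41 + 41 + 41 + 0 = 328

328


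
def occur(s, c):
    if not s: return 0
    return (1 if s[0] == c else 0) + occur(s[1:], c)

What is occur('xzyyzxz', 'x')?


s[0]='x' == 'x' -> 1
s[0]='z' != 'x' -> 0
s[0]='y' != 'x' -> 0
s[0]='y' != 'x' -> 0
s[0]='z' != 'x' -> 0
s[0]='x' == 'x' -> 1
s[0]='z' != 'x' -> 0
Sum: 1 + 0 + 0 + 0 + 0 + 1 + 0 = 2

2


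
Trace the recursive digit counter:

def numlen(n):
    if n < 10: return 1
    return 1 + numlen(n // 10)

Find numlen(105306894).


numlen(105306894) = 1 + numlen(10530689)
numlen(10530689) = 1 + numlen(1053068)
numlen(1053068) = 1 + numlen(105306)
numlen(105306) = 1 + numlen(10530)
numlen(10530) = 1 + numlen(1053)
numlen(1053) = 1 + numlen(105)
numlen(105) = 1 + numlen(10)
numlen(10) = 1 + numlen(1)
numlen(1) = 1  (base case: 1 < 10)
Unwinding: 1 + 1 + 1 + 1 + 1 + 1 + 1 + 1 + 1 = 9

9


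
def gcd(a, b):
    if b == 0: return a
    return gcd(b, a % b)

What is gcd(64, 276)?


gcd(64, 276) = gcd(276, 64)
gcd(276, 64) = gcd(64, 20)
gcd(64, 20) = gcd(20, 4)
gcd(20, 4) = gcd(4, 0)
gcd(4, 0) = 4  (base case)

4


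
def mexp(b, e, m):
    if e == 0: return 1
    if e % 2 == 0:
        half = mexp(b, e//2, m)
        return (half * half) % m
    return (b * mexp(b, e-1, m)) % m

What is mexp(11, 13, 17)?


mexp(11, 13, 17): e is odd, compute mexp(11, 12, 17)
  mexp(11, 12, 17): e is even, compute mexp(11, 6, 17)
    mexp(11, 6, 17): e is even, compute mexp(11, 3, 17)
      mexp(11, 3, 17): e is odd, compute mexp(11, 2, 17)
        mexp(11, 2, 17): e is even, compute mexp(11, 1, 17)
          mexp(11, 1, 17): e is odd, compute mexp(11, 0, 17)
          mexp(11, 0, 17) = 1
          (11 * 1) % 17 = 11
        half=11, (11*11) % 17 = 2
      (11 * 2) % 17 = 5
    half=5, (5*5) % 17 = 8
  half=8, (8*8) % 17 = 13
(11 * 13) % 17 = 7

7


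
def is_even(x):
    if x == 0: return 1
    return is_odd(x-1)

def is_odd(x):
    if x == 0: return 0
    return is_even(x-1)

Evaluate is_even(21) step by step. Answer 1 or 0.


is_even(21) = is_odd(20)
is_odd(20) = is_even(19)
is_even(19) = is_odd(18)
is_odd(18) = is_even(17)
is_even(17) = is_odd(16)
is_odd(16) = is_even(15)
is_even(15) = is_odd(14)
is_odd(14) = is_even(13)
is_even(13) = is_odd(12)
is_odd(12) = is_even(11)
is_even(11) = is_odd(10)
is_odd(10) = is_even(9)
is_even(9) = is_odd(8)
is_odd(8) = is_even(7)
is_even(7) = is_odd(6)
is_odd(6) = is_even(5)
is_even(5) = is_odd(4)
is_odd(4) = is_even(3)
is_even(3) = is_odd(2)
is_odd(2) = is_even(1)
is_even(1) = is_odd(0)
is_odd(0) = 0  (base case)
Result: 0

0


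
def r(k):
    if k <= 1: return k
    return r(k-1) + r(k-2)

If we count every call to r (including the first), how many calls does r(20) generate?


Let C(n) = total calls for r(n)
C(0) = 1, C(1) = 1
C(2) = 1 + C(1) + C(0) = 1 + 1 + 1 = 3
C(3) = 1 + C(2) + C(1) = 1 + 3 + 1 = 5
C(4) = 1 + C(3) + C(2) = 1 + 5 + 3 = 9
C(5) = 1 + C(4) + C(3) = 1 + 9 + 5 = 15
C(6) = 1 + C(5) + C(4) = 1 + 15 + 9 = 25
C(7) = 1 + C(6) + C(5) = 1 + 25 + 15 = 41
C(8) = 1 + C(7) + C(6) = 1 + 41 + 25 = 67
C(9) = 1 + C(8) + C(7) = 1 + 67 + 41 = 109
C(10) = 1 + C(9) + C(8) = 1 + 109 + 67 = 177
C(11) = 1 + C(10) + C(9) = 1 + 177 + 109 = 287
C(12) = 1 + C(11) + C(10) = 1 + 287 + 177 = 465
C(13) = 1 + C(12) + C(11) = 1 + 465 + 287 = 753
C(14) = 1 + C(13) + C(12) = 1 + 753 + 465 = 1219
C(15) = 1 + C(14) + C(13) = 1 + 1219 + 753 = 1973
C(16) = 1 + C(15) + C(14) = 1 + 1973 + 1219 = 3193
C(17) = 1 + C(16) + C(15) = 1 + 3193 + 1973 = 5167
C(18) = 1 + C(17) + C(16) = 1 + 5167 + 3193 = 8361
C(19) = 1 + C(18) + C(17) = 1 + 8361 + 5167 = 13529
C(20) = 1 + C(19) + C(18) = 1 + 13529 + 8361 = 21891

21891


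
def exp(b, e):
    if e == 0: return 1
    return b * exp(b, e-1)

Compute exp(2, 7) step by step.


exp(2, 7)
= 2 * exp(2, 6)
= 2 * 2 * exp(2, 5)
= 2 * 2 * 2 * exp(2, 4)
= 2 * 2 * 2 * 2 * exp(2, 3)
= 2 * 2 * 2 * 2 * 2 * exp(2, 2)
= 2 * 2 * 2 * 2 * 2 * 2 * exp(2, 1)
= 2 * 2 * 2 * 2 * 2 * 2 * 2 * exp(2, 0)
= 2 * 2 * 2 * 2 * 2 * 2 * 2 * 1
= 128

128


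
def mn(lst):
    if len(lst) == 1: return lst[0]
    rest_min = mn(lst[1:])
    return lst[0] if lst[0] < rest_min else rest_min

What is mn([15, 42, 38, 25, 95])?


mn([15, 42, 38, 25, 95]): compare 15 with mn([42, 38, 25, 95])
mn([42, 38, 25, 95]): compare 42 with mn([38, 25, 95])
mn([38, 25, 95]): compare 38 with mn([25, 95])
mn([25, 95]): compare 25 with mn([95])
mn([95]) = 95  (base case)
Compare 25 with 95 -> 25
Compare 38 with 25 -> 25
Compare 42 with 25 -> 25
Compare 15 with 25 -> 15

15


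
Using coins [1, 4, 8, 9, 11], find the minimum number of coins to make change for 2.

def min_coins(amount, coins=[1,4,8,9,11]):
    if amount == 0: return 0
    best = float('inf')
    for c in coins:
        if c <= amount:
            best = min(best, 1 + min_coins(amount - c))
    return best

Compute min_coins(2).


Building up with DP:
min_coins(0) = 0
min_coins(1) = min(1+min_coins(0)=1+0=1) = 1
min_coins(2) = min(1+min_coins(1)=1+1=2) = 2

2


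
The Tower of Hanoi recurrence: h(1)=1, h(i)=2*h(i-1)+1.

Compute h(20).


h(20) = 2 * h(19) + 1
h(19) = 2 * h(18) + 1
h(18) = 2 * h(17) + 1
h(17) = 2 * h(16) + 1
h(16) = 2 * h(15) + 1
h(15) = 2 * h(14) + 1
h(14) = 2 * h(13) + 1
h(13) = 2 * h(12) + 1
h(12) = 2 * h(11) + 1
h(11) = 2 * h(10) + 1
h(10) = 2 * h(9) + 1
h(9) = 2 * h(8) + 1
h(8) = 2 * h(7) + 1
h(7) = 2 * h(6) + 1
h(6) = 2 * h(5) + 1
h(5) = 2 * h(4) + 1
h(4) = 2 * h(3) + 1
h(3) = 2 * h(2) + 1
h(2) = 2 * h(1) + 1
h(1) = 1  (base case)
h(2) = 2 * 1 + 1 = 3
h(3) = 2 * 3 + 1 = 7
h(4) = 2 * 7 + 1 = 15
h(5) = 2 * 15 + 1 = 31
h(6) = 2 * 31 + 1 = 63
h(7) = 2 * 63 + 1 = 127
h(8) = 2 * 127 + 1 = 255
h(9) = 2 * 255 + 1 = 511
h(10) = 2 * 511 + 1 = 1023
h(11) = 2 * 1023 + 1 = 2047
h(12) = 2 * 2047 + 1 = 4095
h(13) = 2 * 4095 + 1 = 8191
h(14) = 2 * 8191 + 1 = 16383
h(15) = 2 * 16383 + 1 = 32767
h(16) = 2 * 32767 + 1 = 65535
h(17) = 2 * 65535 + 1 = 131071
h(18) = 2 * 131071 + 1 = 262143
h(19) = 2 * 262143 + 1 = 524287
h(20) = 2 * 524287 + 1 = 1048575

1048575


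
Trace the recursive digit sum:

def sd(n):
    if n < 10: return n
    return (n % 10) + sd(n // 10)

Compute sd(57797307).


sd(57797307) = 7 + sd(5779730)
sd(5779730) = 0 + sd(577973)
sd(577973) = 3 + sd(57797)
sd(57797) = 7 + sd(5779)
sd(5779) = 9 + sd(577)
sd(577) = 7 + sd(57)
sd(57) = 7 + sd(5)
sd(5) = 5  (base case)
Total: 7 + 0 + 3 + 7 + 9 + 7 + 7 + 5 = 45

45


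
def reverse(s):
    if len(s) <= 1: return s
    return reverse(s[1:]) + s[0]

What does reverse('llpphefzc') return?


reverse('llpphefzc') = reverse('lpphefzc') + 'l'
reverse('lpphefzc') = reverse('pphefzc') + 'l'
reverse('pphefzc') = reverse('phefzc') + 'p'
reverse('phefzc') = reverse('hefzc') + 'p'
reverse('hefzc') = reverse('efzc') + 'h'
reverse('efzc') = reverse('fzc') + 'e'
reverse('fzc') = reverse('zc') + 'f'
reverse('zc') = reverse('c') + 'z'
reverse('c') = 'c'  (base case)
Concatenating: 'c' + 'z' + 'f' + 'e' + 'h' + 'p' + 'p' + 'l' + 'l' = 'czfehppll'

czfehppll


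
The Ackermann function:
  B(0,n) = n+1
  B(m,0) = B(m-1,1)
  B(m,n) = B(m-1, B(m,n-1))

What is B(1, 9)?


B(1, 9) = B(0, B(1, 8))
  B(1, 8) = B(0, B(1, 7))
    B(1, 7) = B(0, B(1, 6))
      B(1, 6) = B(0, B(1, 5))
        B(1, 5) = B(0, B(1, 4))
          B(1, 4) = B(0, B(1, 3))
          B(1, 3) = B(0, B(1, 2))
          B(1, 2) = B(0, B(1, 1))
          B(1, 1) = B(0, B(1, 0))
          B(1, 0) = B(0, 1)
          B(0, 1) = 2
            = B(0, 2)
          B(0, 2) = 3
            = B(0, 3)
          B(0, 3) = 4
            = B(0, 4)
          B(0, 4) = 5
            = B(0, 5)
          B(0, 5) = 6
          = B(0, 6)
          B(0, 6) = 7
        = B(0, 7)
        B(0, 7) = 8
      = B(0, 8)
      B(0, 8) = 9
... (trace truncated)
Result: B(1, 9) = 11

11


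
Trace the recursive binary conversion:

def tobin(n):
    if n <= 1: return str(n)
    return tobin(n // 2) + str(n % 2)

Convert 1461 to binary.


tobin(1461) = tobin(730) + '1'
tobin(730) = tobin(365) + '0'
tobin(365) = tobin(182) + '1'
tobin(182) = tobin(91) + '0'
tobin(91) = tobin(45) + '1'
tobin(45) = tobin(22) + '1'
tobin(22) = tobin(11) + '0'
tobin(11) = tobin(5) + '1'
tobin(5) = tobin(2) + '1'
tobin(2) = tobin(1) + '0'
tobin(1) = '1'  (base case)
Concatenating: '1' + '0' + '1' + '1' + '0' + '1' + '1' + '0' + '1' + '0' + '1' = '10110110101'

10110110101


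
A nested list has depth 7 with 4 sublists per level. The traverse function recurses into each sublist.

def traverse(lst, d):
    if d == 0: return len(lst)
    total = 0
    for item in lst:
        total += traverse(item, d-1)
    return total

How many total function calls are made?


At depth 0 (root): 1 call
At depth 1: each of 1 parents calls traverse on 4 children = 4 calls
At depth 2: each of 4 parents calls traverse on 4 children = 16 calls
At depth 3: each of 16 parents calls traverse on 4 children = 64 calls
At depth 4: each of 64 parents calls traverse on 4 children = 256 calls
At depth 5: each of 256 parents calls traverse on 4 children = 1024 calls
At depth 6: each of 1024 parents calls traverse on 4 children = 4096 calls
At depth 7: each of 4096 parents calls traverse on 4 children = 16384 calls
Total: 1 + 4 + 16 + 64 + 256 + 1024 + 4096 + 16384 = 21845

21845


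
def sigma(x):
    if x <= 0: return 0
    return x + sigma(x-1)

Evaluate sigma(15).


sigma(15)
= 15 + 14 + 13 + 12 + 11 + 10 + 9 + 8 + 7 + 6 + 5 + 4 + 3 + 2 + 1 + sigma(0)
= 15 + 14 + 13 + 12 + 11 + 10 + 9 + 8 + 7 + 6 + 5 + 4 + 3 + 2 + 1 + 0
= 120

120


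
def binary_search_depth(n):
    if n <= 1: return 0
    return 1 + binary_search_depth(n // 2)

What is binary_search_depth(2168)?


2168 / 2 = 1084
1084 / 2 = 542
542 / 2 = 271
271 / 2 = 135
135 / 2 = 67
67 / 2 = 33
33 / 2 = 16
16 / 2 = 8
8 / 2 = 4
4 / 2 = 2
2 / 2 = 1
Reached 1 after 11 halvings

11


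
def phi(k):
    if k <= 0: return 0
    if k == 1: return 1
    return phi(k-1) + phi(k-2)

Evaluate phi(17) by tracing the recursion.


Computing phi(17) bottom-up:
phi(0) = 0
phi(1) = 1
phi(2) = phi(1) + phi(0) = 1 + 0 = 1
phi(3) = phi(2) + phi(1) = 1 + 1 = 2
phi(4) = phi(3) + phi(2) = 2 + 1 = 3
phi(5) = phi(4) + phi(3) = 3 + 2 = 5
phi(6) = phi(5) + phi(4) = 5 + 3 = 8
phi(7) = phi(6) + phi(5) = 8 + 5 = 13
phi(8) = phi(7) + phi(6) = 13 + 8 = 21
phi(9) = phi(8) + phi(7) = 21 + 13 = 34
phi(10) = phi(9) + phi(8) = 34 + 21 = 55
phi(11) = phi(10) + phi(9) = 55 + 34 = 89
phi(12) = phi(11) + phi(10) = 89 + 55 = 144
phi(13) = phi(12) + phi(11) = 144 + 89 = 233
phi(14) = phi(13) + phi(12) = 233 + 144 = 377
phi(15) = phi(14) + phi(13) = 377 + 233 = 610
phi(16) = phi(15) + phi(14) = 610 + 377 = 987
phi(17) = phi(16) + phi(15) = 987 + 610 = 1597

1597


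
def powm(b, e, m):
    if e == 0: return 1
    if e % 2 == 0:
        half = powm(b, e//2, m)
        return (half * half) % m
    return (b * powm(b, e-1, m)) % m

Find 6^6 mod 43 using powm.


powm(6, 6, 43): e is even, compute powm(6, 3, 43)
  powm(6, 3, 43): e is odd, compute powm(6, 2, 43)
    powm(6, 2, 43): e is even, compute powm(6, 1, 43)
      powm(6, 1, 43): e is odd, compute powm(6, 0, 43)
        powm(6, 0, 43) = 1
      (6 * 1) % 43 = 6
    half=6, (6*6) % 43 = 36
  (6 * 36) % 43 = 1
half=1, (1*1) % 43 = 1

1


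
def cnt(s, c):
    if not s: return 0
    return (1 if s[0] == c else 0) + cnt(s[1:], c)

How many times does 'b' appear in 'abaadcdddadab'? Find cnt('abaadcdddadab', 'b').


s[0]='a' != 'b' -> 0
s[0]='b' == 'b' -> 1
s[0]='a' != 'b' -> 0
s[0]='a' != 'b' -> 0
s[0]='d' != 'b' -> 0
s[0]='c' != 'b' -> 0
s[0]='d' != 'b' -> 0
s[0]='d' != 'b' -> 0
s[0]='d' != 'b' -> 0
s[0]='a' != 'b' -> 0
s[0]='d' != 'b' -> 0
s[0]='a' != 'b' -> 0
s[0]='b' == 'b' -> 1
Sum: 0 + 1 + 0 + 0 + 0 + 0 + 0 + 0 + 0 + 0 + 0 + 0 + 1 = 2

2


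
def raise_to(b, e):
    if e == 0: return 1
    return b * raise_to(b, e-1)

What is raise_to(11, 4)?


raise_to(11, 4)
= 11 * raise_to(11, 3)
= 11 * 11 * raise_to(11, 2)
= 11 * 11 * 11 * raise_to(11, 1)
= 11 * 11 * 11 * 11 * raise_to(11, 0)
= 11 * 11 * 11 * 11 * 1
= 14641

14641


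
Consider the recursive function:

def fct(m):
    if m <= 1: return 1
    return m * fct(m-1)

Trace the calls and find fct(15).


fct(15)
= 15 * fct(14)
= 15 * 14 * fct(13)
= 15 * 14 * 13 * fct(12)
= 15 * 14 * 13 * 12 * fct(11)
= 15 * 14 * 13 * 12 * 11 * fct(10)
= 15 * 14 * 13 * 12 * 11 * 10 * fct(9)
= 15 * 14 * 13 * 12 * 11 * 10 * 9 * fct(8)
= 15 * 14 * 13 * 12 * 11 * 10 * 9 * 8 * fct(7)
= 15 * 14 * 13 * 12 * 11 * 10 * 9 * 8 * 7 * fct(6)
= 15 * 14 * 13 * 12 * 11 * 10 * 9 * 8 * 7 * 6 * fct(5)
= 15 * 14 * 13 * 12 * 11 * 10 * 9 * 8 * 7 * 6 * 5 * fct(4)
= 15 * 14 * 13 * 12 * 11 * 10 * 9 * 8 * 7 * 6 * 5 * 4 * fct(3)
= 15 * 14 * 13 * 12 * 11 * 10 * 9 * 8 * 7 * 6 * 5 * 4 * 3 * fct(2)
= 15 * 14 * 13 * 12 * 11 * 10 * 9 * 8 * 7 * 6 * 5 * 4 * 3 * 2 * fct(1)
= 15 * 14 * 13 * 12 * 11 * 10 * 9 * 8 * 7 * 6 * 5 * 4 * 3 * 2 * 1
= 1307674368000

1307674368000


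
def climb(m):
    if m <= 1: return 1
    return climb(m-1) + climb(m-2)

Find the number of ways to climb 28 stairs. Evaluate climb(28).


Building up from base cases:
climb(0) = 1
climb(1) = 1
climb(2) = climb(1) + climb(0) = 1 + 1 = 2
climb(3) = climb(2) + climb(1) = 2 + 1 = 3
climb(4) = climb(3) + climb(2) = 3 + 2 = 5
climb(5) = climb(4) + climb(3) = 5 + 3 = 8
climb(6) = climb(5) + climb(4) = 8 + 5 = 13
climb(7) = climb(6) + climb(5) = 13 + 8 = 21
climb(8) = climb(7) + climb(6) = 21 + 13 = 34
climb(9) = climb(8) + climb(7) = 34 + 21 = 55
climb(10) = climb(9) + climb(8) = 55 + 34 = 89
climb(11) = climb(10) + climb(9) = 89 + 55 = 144
climb(12) = climb(11) + climb(10) = 144 + 89 = 233
climb(13) = climb(12) + climb(11) = 233 + 144 = 377
climb(14) = climb(13) + climb(12) = 377 + 233 = 610
climb(15) = climb(14) + climb(13) = 610 + 377 = 987
climb(16) = climb(15) + climb(14) = 987 + 610 = 1597
climb(17) = climb(16) + climb(15) = 1597 + 987 = 2584
climb(18) = climb(17) + climb(16) = 2584 + 1597 = 4181
climb(19) = climb(18) + climb(17) = 4181 + 2584 = 6765
climb(20) = climb(19) + climb(18) = 6765 + 4181 = 10946
climb(21) = climb(20) + climb(19) = 10946 + 6765 = 17711
climb(22) = climb(21) + climb(20) = 17711 + 10946 = 28657
climb(23) = climb(22) + climb(21) = 28657 + 17711 = 46368
climb(24) = climb(23) + climb(22) = 46368 + 28657 = 75025
climb(25) = climb(24) + climb(23) = 75025 + 46368 = 121393
climb(26) = climb(25) + climb(24) = 121393 + 75025 = 196418
climb(27) = climb(26) + climb(25) = 196418 + 121393 = 317811
climb(28) = climb(27) + climb(26) = 317811 + 196418 = 514229

514229


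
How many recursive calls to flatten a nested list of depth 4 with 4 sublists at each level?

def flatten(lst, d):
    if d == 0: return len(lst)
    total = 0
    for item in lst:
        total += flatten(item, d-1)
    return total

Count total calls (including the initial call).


At depth 0 (root): 1 call
At depth 1: each of 1 parents calls flatten on 4 children = 4 calls
At depth 2: each of 4 parents calls flatten on 4 children = 16 calls
At depth 3: each of 16 parents calls flatten on 4 children = 64 calls
At depth 4: each of 64 parents calls flatten on 4 children = 256 calls
Total: 1 + 4 + 16 + 64 + 256 = 341

341


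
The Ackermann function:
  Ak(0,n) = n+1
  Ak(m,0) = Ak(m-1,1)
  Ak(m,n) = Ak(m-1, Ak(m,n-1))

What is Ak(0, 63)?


Ak(0, 63) = 64
Result: Ak(0, 63) = 64

64


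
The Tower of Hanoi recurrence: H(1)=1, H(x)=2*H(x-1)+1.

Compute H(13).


H(13) = 2 * H(12) + 1
H(12) = 2 * H(11) + 1
H(11) = 2 * H(10) + 1
H(10) = 2 * H(9) + 1
H(9) = 2 * H(8) + 1
H(8) = 2 * H(7) + 1
H(7) = 2 * H(6) + 1
H(6) = 2 * H(5) + 1
H(5) = 2 * H(4) + 1
H(4) = 2 * H(3) + 1
H(3) = 2 * H(2) + 1
H(2) = 2 * H(1) + 1
H(1) = 1  (base case)
H(2) = 2 * 1 + 1 = 3
H(3) = 2 * 3 + 1 = 7
H(4) = 2 * 7 + 1 = 15
H(5) = 2 * 15 + 1 = 31
H(6) = 2 * 31 + 1 = 63
H(7) = 2 * 63 + 1 = 127
H(8) = 2 * 127 + 1 = 255
H(9) = 2 * 255 + 1 = 511
H(10) = 2 * 511 + 1 = 1023
H(11) = 2 * 1023 + 1 = 2047
H(12) = 2 * 2047 + 1 = 4095
H(13) = 2 * 4095 + 1 = 8191

8191


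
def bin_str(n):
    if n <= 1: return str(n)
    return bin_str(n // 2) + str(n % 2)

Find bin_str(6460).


bin_str(6460) = bin_str(3230) + '0'
bin_str(3230) = bin_str(1615) + '0'
bin_str(1615) = bin_str(807) + '1'
bin_str(807) = bin_str(403) + '1'
bin_str(403) = bin_str(201) + '1'
bin_str(201) = bin_str(100) + '1'
bin_str(100) = bin_str(50) + '0'
bin_str(50) = bin_str(25) + '0'
bin_str(25) = bin_str(12) + '1'
bin_str(12) = bin_str(6) + '0'
bin_str(6) = bin_str(3) + '0'
bin_str(3) = bin_str(1) + '1'
bin_str(1) = '1'  (base case)
Concatenating: '1' + '1' + '0' + '0' + '1' + '0' + '0' + '1' + '1' + '1' + '1' + '0' + '0' = '1100100111100'

1100100111100


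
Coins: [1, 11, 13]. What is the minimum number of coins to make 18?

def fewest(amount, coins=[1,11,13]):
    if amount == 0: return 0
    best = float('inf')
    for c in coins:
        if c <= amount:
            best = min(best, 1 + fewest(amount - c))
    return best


Building up with DP:
fewest(0) = 0
fewest(1) = min(1+fewest(0)=1+0=1) = 1
fewest(2) = min(1+fewest(1)=1+1=2) = 2
fewest(3) = min(1+fewest(2)=1+2=3) = 3
fewest(4) = min(1+fewest(3)=1+3=4) = 4
fewest(5) = min(1+fewest(4)=1+4=5) = 5
fewest(6) = min(1+fewest(5)=1+5=6) = 6
fewest(7) = min(1+fewest(6)=1+6=7) = 7
fewest(8) = min(1+fewest(7)=1+7=8) = 8
fewest(9) = min(1+fewest(8)=1+8=9) = 9
fewest(10) = min(1+fewest(9)=1+9=10) = 10
fewest(11) = min(1+fewest(10)=1+10=11, 1+fewest(0)=1+0=1) = 1
fewest(12) = min(1+fewest(11)=1+1=2, 1+fewest(1)=1+1=2) = 2
fewest(13) = min(1+fewest(12)=1+2=3, 1+fewest(2)=1+2=3, 1+fewest(0)=1+0=1) = 1
fewest(14) = min(1+fewest(13)=1+1=2, 1+fewest(3)=1+3=4, 1+fewest(1)=1+1=2) = 2
fewest(15) = min(1+fewest(14)=1+2=3, 1+fewest(4)=1+4=5, 1+fewest(2)=1+2=3) = 3
fewest(16) = min(1+fewest(15)=1+3=4, 1+fewest(5)=1+5=6, 1+fewest(3)=1+3=4) = 4
fewest(17) = min(1+fewest(16)=1+4=5, 1+fewest(6)=1+6=7, 1+fewest(4)=1+4=5) = 5
fewest(18) = min(1+fewest(17)=1+5=6, 1+fewest(7)=1+7=8, 1+fewest(5)=1+5=6) = 6

6


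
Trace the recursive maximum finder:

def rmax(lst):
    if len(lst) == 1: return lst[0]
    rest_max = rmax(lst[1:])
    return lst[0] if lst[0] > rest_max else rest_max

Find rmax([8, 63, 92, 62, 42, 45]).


rmax([8, 63, 92, 62, 42, 45]): compare 8 with rmax([63, 92, 62, 42, 45])
rmax([63, 92, 62, 42, 45]): compare 63 with rmax([92, 62, 42, 45])
rmax([92, 62, 42, 45]): compare 92 with rmax([62, 42, 45])
rmax([62, 42, 45]): compare 62 with rmax([42, 45])
rmax([42, 45]): compare 42 with rmax([45])
rmax([45]) = 45  (base case)
Compare 42 with 45 -> 45
Compare 62 with 45 -> 62
Compare 92 with 62 -> 92
Compare 63 with 92 -> 92
Compare 8 with 92 -> 92

92


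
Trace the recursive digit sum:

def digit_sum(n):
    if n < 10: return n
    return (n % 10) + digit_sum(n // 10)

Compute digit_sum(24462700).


digit_sum(24462700) = 0 + digit_sum(2446270)
digit_sum(2446270) = 0 + digit_sum(244627)
digit_sum(244627) = 7 + digit_sum(24462)
digit_sum(24462) = 2 + digit_sum(2446)
digit_sum(2446) = 6 + digit_sum(244)
digit_sum(244) = 4 + digit_sum(24)
digit_sum(24) = 4 + digit_sum(2)
digit_sum(2) = 2  (base case)
Total: 0 + 0 + 7 + 2 + 6 + 4 + 4 + 2 = 25

25


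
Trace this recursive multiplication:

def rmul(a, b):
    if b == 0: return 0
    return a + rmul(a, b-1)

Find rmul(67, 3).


rmul(67, 3) = 67 + rmul(67, 2)
rmul(67, 2) = 67 + rmul(67, 1)
rmul(67, 1) = 67 + rmul(67, 0)
rmul(67, 0) = 0  (base case)
Total: 67 + 67 + 67 + 0 = 201

201


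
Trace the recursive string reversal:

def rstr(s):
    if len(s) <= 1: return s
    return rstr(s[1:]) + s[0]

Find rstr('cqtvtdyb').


rstr('cqtvtdyb') = rstr('qtvtdyb') + 'c'
rstr('qtvtdyb') = rstr('tvtdyb') + 'q'
rstr('tvtdyb') = rstr('vtdyb') + 't'
rstr('vtdyb') = rstr('tdyb') + 'v'
rstr('tdyb') = rstr('dyb') + 't'
rstr('dyb') = rstr('yb') + 'd'
rstr('yb') = rstr('b') + 'y'
rstr('b') = 'b'  (base case)
Concatenating: 'b' + 'y' + 'd' + 't' + 'v' + 't' + 'q' + 'c' = 'bydtvtqc'

bydtvtqc


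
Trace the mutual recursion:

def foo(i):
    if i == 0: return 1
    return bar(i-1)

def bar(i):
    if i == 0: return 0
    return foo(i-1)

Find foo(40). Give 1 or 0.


foo(40) = bar(39)
bar(39) = foo(38)
foo(38) = bar(37)
bar(37) = foo(36)
foo(36) = bar(35)
bar(35) = foo(34)
foo(34) = bar(33)
bar(33) = foo(32)
foo(32) = bar(31)
bar(31) = foo(30)
foo(30) = bar(29)
bar(29) = foo(28)
foo(28) = bar(27)
bar(27) = foo(26)
foo(26) = bar(25)
bar(25) = foo(24)
foo(24) = bar(23)
bar(23) = foo(22)
foo(22) = bar(21)
bar(21) = foo(20)
foo(20) = bar(19)
bar(19) = foo(18)
foo(18) = bar(17)
bar(17) = foo(16)
foo(16) = bar(15)
bar(15) = foo(14)
foo(14) = bar(13)
bar(13) = foo(12)
foo(12) = bar(11)
bar(11) = foo(10)
foo(10) = bar(9)
bar(9) = foo(8)
foo(8) = bar(7)
bar(7) = foo(6)
foo(6) = bar(5)
bar(5) = foo(4)
foo(4) = bar(3)
bar(3) = foo(2)
foo(2) = bar(1)
bar(1) = foo(0)
foo(0) = 1  (base case)
Result: 1

1


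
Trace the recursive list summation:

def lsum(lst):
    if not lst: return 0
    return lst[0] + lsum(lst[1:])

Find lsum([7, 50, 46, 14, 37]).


lsum([7, 50, 46, 14, 37]) = 7 + lsum([50, 46, 14, 37])
lsum([50, 46, 14, 37]) = 50 + lsum([46, 14, 37])
lsum([46, 14, 37]) = 46 + lsum([14, 37])
lsum([14, 37]) = 14 + lsum([37])
lsum([37]) = 37 + lsum([])
lsum([]) = 0  (base case)
Total: 7 + 50 + 46 + 14 + 37 + 0 = 154

154


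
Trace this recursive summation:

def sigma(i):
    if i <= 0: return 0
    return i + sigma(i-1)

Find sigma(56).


sigma(56)
= 56 + 55 + 54 + 53 + 52 + 51 + 50 + 49 + 48 + 47 + 46 + 45 + 44 + 43 + 42 + 41 + 40 + 39 + 38 + 37 + 36 + 35 + 34 + 33 + 32 + 31 + 30 + 29 + 28 + 27 + 26 + 25 + 24 + 23 + 22 + 21 + 20 + 19 + 18 + 17 + 16 + 15 + 14 + 13 + 12 + 11 + 10 + 9 + 8 + 7 + 6 + 5 + 4 + 3 + 2 + 1 + sigma(0)
= 56 + 55 + 54 + 53 + 52 + 51 + 50 + 49 + 48 + 47 + 46 + 45 + 44 + 43 + 42 + 41 + 40 + 39 + 38 + 37 + 36 + 35 + 34 + 33 + 32 + 31 + 30 + 29 + 28 + 27 + 26 + 25 + 24 + 23 + 22 + 21 + 20 + 19 + 18 + 17 + 16 + 15 + 14 + 13 + 12 + 11 + 10 + 9 + 8 + 7 + 6 + 5 + 4 + 3 + 2 + 1 + 0
= 1596

1596


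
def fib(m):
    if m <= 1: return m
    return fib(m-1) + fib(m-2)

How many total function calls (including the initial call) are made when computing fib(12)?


Let C(n) = total calls for fib(n)
C(0) = 1, C(1) = 1
C(2) = 1 + C(1) + C(0) = 1 + 1 + 1 = 3
C(3) = 1 + C(2) + C(1) = 1 + 3 + 1 = 5
C(4) = 1 + C(3) + C(2) = 1 + 5 + 3 = 9
C(5) = 1 + C(4) + C(3) = 1 + 9 + 5 = 15
C(6) = 1 + C(5) + C(4) = 1 + 15 + 9 = 25
C(7) = 1 + C(6) + C(5) = 1 + 25 + 15 = 41
C(8) = 1 + C(7) + C(6) = 1 + 41 + 25 = 67
C(9) = 1 + C(8) + C(7) = 1 + 67 + 41 = 109
C(10) = 1 + C(9) + C(8) = 1 + 109 + 67 = 177
C(11) = 1 + C(10) + C(9) = 1 + 177 + 109 = 287
C(12) = 1 + C(11) + C(10) = 1 + 287 + 177 = 465

465


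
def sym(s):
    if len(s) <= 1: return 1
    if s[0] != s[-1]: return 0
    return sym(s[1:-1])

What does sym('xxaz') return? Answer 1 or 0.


sym('xxaz'): s[0]='x' != s[-1]='z' -> return 0
Result: 0 (not a palindrome)

0


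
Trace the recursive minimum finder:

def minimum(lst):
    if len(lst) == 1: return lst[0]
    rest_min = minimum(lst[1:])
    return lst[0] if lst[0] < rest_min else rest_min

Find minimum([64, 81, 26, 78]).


minimum([64, 81, 26, 78]): compare 64 with minimum([81, 26, 78])
minimum([81, 26, 78]): compare 81 with minimum([26, 78])
minimum([26, 78]): compare 26 with minimum([78])
minimum([78]) = 78  (base case)
Compare 26 with 78 -> 26
Compare 81 with 26 -> 26
Compare 64 with 26 -> 26

26


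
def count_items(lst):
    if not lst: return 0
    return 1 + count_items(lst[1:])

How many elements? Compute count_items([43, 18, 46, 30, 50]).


count_items([43, 18, 46, 30, 50]) = 1 + count_items([18, 46, 30, 50])
count_items([18, 46, 30, 50]) = 1 + count_items([46, 30, 50])
count_items([46, 30, 50]) = 1 + count_items([30, 50])
count_items([30, 50]) = 1 + count_items([50])
count_items([50]) = 1 + count_items([])
count_items([]) = 0  (base case)
Unwinding: 1 + 1 + 1 + 1 + 1 + 0 = 5

5


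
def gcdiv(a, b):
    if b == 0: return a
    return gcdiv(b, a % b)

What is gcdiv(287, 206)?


gcdiv(287, 206) = gcdiv(206, 81)
gcdiv(206, 81) = gcdiv(81, 44)
gcdiv(81, 44) = gcdiv(44, 37)
gcdiv(44, 37) = gcdiv(37, 7)
gcdiv(37, 7) = gcdiv(7, 2)
gcdiv(7, 2) = gcdiv(2, 1)
gcdiv(2, 1) = gcdiv(1, 0)
gcdiv(1, 0) = 1  (base case)

1


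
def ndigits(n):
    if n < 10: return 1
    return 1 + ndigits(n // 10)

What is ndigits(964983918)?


ndigits(964983918) = 1 + ndigits(96498391)
ndigits(96498391) = 1 + ndigits(9649839)
ndigits(9649839) = 1 + ndigits(964983)
ndigits(964983) = 1 + ndigits(96498)
ndigits(96498) = 1 + ndigits(9649)
ndigits(9649) = 1 + ndigits(964)
ndigits(964) = 1 + ndigits(96)
ndigits(96) = 1 + ndigits(9)
ndigits(9) = 1  (base case: 9 < 10)
Unwinding: 1 + 1 + 1 + 1 + 1 + 1 + 1 + 1 + 1 = 9

9


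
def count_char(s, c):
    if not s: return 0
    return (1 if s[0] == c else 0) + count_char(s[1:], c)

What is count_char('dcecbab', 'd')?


s[0]='d' == 'd' -> 1
s[0]='c' != 'd' -> 0
s[0]='e' != 'd' -> 0
s[0]='c' != 'd' -> 0
s[0]='b' != 'd' -> 0
s[0]='a' != 'd' -> 0
s[0]='b' != 'd' -> 0
Sum: 1 + 0 + 0 + 0 + 0 + 0 + 0 = 1

1


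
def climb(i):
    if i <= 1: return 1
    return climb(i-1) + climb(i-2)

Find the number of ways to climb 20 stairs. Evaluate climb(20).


Building up from base cases:
climb(0) = 1
climb(1) = 1
climb(2) = climb(1) + climb(0) = 1 + 1 = 2
climb(3) = climb(2) + climb(1) = 2 + 1 = 3
climb(4) = climb(3) + climb(2) = 3 + 2 = 5
climb(5) = climb(4) + climb(3) = 5 + 3 = 8
climb(6) = climb(5) + climb(4) = 8 + 5 = 13
climb(7) = climb(6) + climb(5) = 13 + 8 = 21
climb(8) = climb(7) + climb(6) = 21 + 13 = 34
climb(9) = climb(8) + climb(7) = 34 + 21 = 55
climb(10) = climb(9) + climb(8) = 55 + 34 = 89
climb(11) = climb(10) + climb(9) = 89 + 55 = 144
climb(12) = climb(11) + climb(10) = 144 + 89 = 233
climb(13) = climb(12) + climb(11) = 233 + 144 = 377
climb(14) = climb(13) + climb(12) = 377 + 233 = 610
climb(15) = climb(14) + climb(13) = 610 + 377 = 987
climb(16) = climb(15) + climb(14) = 987 + 610 = 1597
climb(17) = climb(16) + climb(15) = 1597 + 987 = 2584
climb(18) = climb(17) + climb(16) = 2584 + 1597 = 4181
climb(19) = climb(18) + climb(17) = 4181 + 2584 = 6765
climb(20) = climb(19) + climb(18) = 6765 + 4181 = 10946

10946


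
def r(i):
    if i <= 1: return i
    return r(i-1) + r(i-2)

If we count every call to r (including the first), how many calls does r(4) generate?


Let C(n) = total calls for r(n)
C(0) = 1, C(1) = 1
C(2) = 1 + C(1) + C(0) = 1 + 1 + 1 = 3
C(3) = 1 + C(2) + C(1) = 1 + 3 + 1 = 5
C(4) = 1 + C(3) + C(2) = 1 + 5 + 3 = 9

9


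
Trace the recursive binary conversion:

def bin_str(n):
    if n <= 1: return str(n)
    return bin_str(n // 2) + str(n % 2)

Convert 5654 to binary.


bin_str(5654) = bin_str(2827) + '0'
bin_str(2827) = bin_str(1413) + '1'
bin_str(1413) = bin_str(706) + '1'
bin_str(706) = bin_str(353) + '0'
bin_str(353) = bin_str(176) + '1'
bin_str(176) = bin_str(88) + '0'
bin_str(88) = bin_str(44) + '0'
bin_str(44) = bin_str(22) + '0'
bin_str(22) = bin_str(11) + '0'
bin_str(11) = bin_str(5) + '1'
bin_str(5) = bin_str(2) + '1'
bin_str(2) = bin_str(1) + '0'
bin_str(1) = '1'  (base case)
Concatenating: '1' + '0' + '1' + '1' + '0' + '0' + '0' + '0' + '1' + '0' + '1' + '1' + '0' = '1011000010110'

1011000010110


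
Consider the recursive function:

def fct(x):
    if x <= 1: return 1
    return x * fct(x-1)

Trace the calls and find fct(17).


fct(17)
= 17 * fct(16)
= 17 * 16 * fct(15)
= 17 * 16 * 15 * fct(14)
= 17 * 16 * 15 * 14 * fct(13)
= 17 * 16 * 15 * 14 * 13 * fct(12)
= 17 * 16 * 15 * 14 * 13 * 12 * fct(11)
= 17 * 16 * 15 * 14 * 13 * 12 * 11 * fct(10)
= 17 * 16 * 15 * 14 * 13 * 12 * 11 * 10 * fct(9)
= 17 * 16 * 15 * 14 * 13 * 12 * 11 * 10 * 9 * fct(8)
= 17 * 16 * 15 * 14 * 13 * 12 * 11 * 10 * 9 * 8 * fct(7)
= 17 * 16 * 15 * 14 * 13 * 12 * 11 * 10 * 9 * 8 * 7 * fct(6)
= 17 * 16 * 15 * 14 * 13 * 12 * 11 * 10 * 9 * 8 * 7 * 6 * fct(5)
= 17 * 16 * 15 * 14 * 13 * 12 * 11 * 10 * 9 * 8 * 7 * 6 * 5 * fct(4)
= 17 * 16 * 15 * 14 * 13 * 12 * 11 * 10 * 9 * 8 * 7 * 6 * 5 * 4 * fct(3)
= 17 * 16 * 15 * 14 * 13 * 12 * 11 * 10 * 9 * 8 * 7 * 6 * 5 * 4 * 3 * fct(2)
= 17 * 16 * 15 * 14 * 13 * 12 * 11 * 10 * 9 * 8 * 7 * 6 * 5 * 4 * 3 * 2 * fct(1)
= 17 * 16 * 15 * 14 * 13 * 12 * 11 * 10 * 9 * 8 * 7 * 6 * 5 * 4 * 3 * 2 * 1
= 355687428096000

355687428096000


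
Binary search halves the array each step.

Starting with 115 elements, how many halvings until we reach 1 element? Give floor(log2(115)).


115 / 2 = 57
57 / 2 = 28
28 / 2 = 14
14 / 2 = 7
7 / 2 = 3
3 / 2 = 1
Reached 1 after 6 halvings

6


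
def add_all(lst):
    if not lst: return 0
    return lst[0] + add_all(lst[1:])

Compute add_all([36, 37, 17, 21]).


add_all([36, 37, 17, 21]) = 36 + add_all([37, 17, 21])
add_all([37, 17, 21]) = 37 + add_all([17, 21])
add_all([17, 21]) = 17 + add_all([21])
add_all([21]) = 21 + add_all([])
add_all([]) = 0  (base case)
Total: 36 + 37 + 17 + 21 + 0 = 111

111


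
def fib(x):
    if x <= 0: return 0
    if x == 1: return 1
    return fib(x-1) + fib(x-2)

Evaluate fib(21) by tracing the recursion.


Computing fib(21) bottom-up:
fib(0) = 0
fib(1) = 1
fib(2) = fib(1) + fib(0) = 1 + 0 = 1
fib(3) = fib(2) + fib(1) = 1 + 1 = 2
fib(4) = fib(3) + fib(2) = 2 + 1 = 3
fib(5) = fib(4) + fib(3) = 3 + 2 = 5
fib(6) = fib(5) + fib(4) = 5 + 3 = 8
fib(7) = fib(6) + fib(5) = 8 + 5 = 13
fib(8) = fib(7) + fib(6) = 13 + 8 = 21
fib(9) = fib(8) + fib(7) = 21 + 13 = 34
fib(10) = fib(9) + fib(8) = 34 + 21 = 55
fib(11) = fib(10) + fib(9) = 55 + 34 = 89
fib(12) = fib(11) + fib(10) = 89 + 55 = 144
fib(13) = fib(12) + fib(11) = 144 + 89 = 233
fib(14) = fib(13) + fib(12) = 233 + 144 = 377
fib(15) = fib(14) + fib(13) = 377 + 233 = 610
fib(16) = fib(15) + fib(14) = 610 + 377 = 987
fib(17) = fib(16) + fib(15) = 987 + 610 = 1597
fib(18) = fib(17) + fib(16) = 1597 + 987 = 2584
fib(19) = fib(18) + fib(17) = 2584 + 1597 = 4181
fib(20) = fib(19) + fib(18) = 4181 + 2584 = 6765
fib(21) = fib(20) + fib(19) = 6765 + 4181 = 10946

10946


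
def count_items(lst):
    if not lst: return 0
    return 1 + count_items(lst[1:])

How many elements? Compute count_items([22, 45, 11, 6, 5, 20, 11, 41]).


count_items([22, 45, 11, 6, 5, 20, 11, 41]) = 1 + count_items([45, 11, 6, 5, 20, 11, 41])
count_items([45, 11, 6, 5, 20, 11, 41]) = 1 + count_items([11, 6, 5, 20, 11, 41])
count_items([11, 6, 5, 20, 11, 41]) = 1 + count_items([6, 5, 20, 11, 41])
count_items([6, 5, 20, 11, 41]) = 1 + count_items([5, 20, 11, 41])
count_items([5, 20, 11, 41]) = 1 + count_items([20, 11, 41])
count_items([20, 11, 41]) = 1 + count_items([11, 41])
count_items([11, 41]) = 1 + count_items([41])
count_items([41]) = 1 + count_items([])
count_items([]) = 0  (base case)
Unwinding: 1 + 1 + 1 + 1 + 1 + 1 + 1 + 1 + 0 = 8

8


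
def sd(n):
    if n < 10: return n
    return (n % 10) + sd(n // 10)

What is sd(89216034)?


sd(89216034) = 4 + sd(8921603)
sd(8921603) = 3 + sd(892160)
sd(892160) = 0 + sd(89216)
sd(89216) = 6 + sd(8921)
sd(8921) = 1 + sd(892)
sd(892) = 2 + sd(89)
sd(89) = 9 + sd(8)
sd(8) = 8  (base case)
Total: 4 + 3 + 0 + 6 + 1 + 2 + 9 + 8 = 33

33


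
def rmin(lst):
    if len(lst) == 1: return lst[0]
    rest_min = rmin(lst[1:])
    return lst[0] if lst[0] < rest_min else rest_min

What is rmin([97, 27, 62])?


rmin([97, 27, 62]): compare 97 with rmin([27, 62])
rmin([27, 62]): compare 27 with rmin([62])
rmin([62]) = 62  (base case)
Compare 27 with 62 -> 27
Compare 97 with 27 -> 27

27


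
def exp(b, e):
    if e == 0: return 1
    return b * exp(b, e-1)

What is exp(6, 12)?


exp(6, 12)
= 6 * exp(6, 11)
= 6 * 6 * exp(6, 10)
= 6 * 6 * 6 * exp(6, 9)
= 6 * 6 * 6 * 6 * exp(6, 8)
= 6 * 6 * 6 * 6 * 6 * exp(6, 7)
= 6 * 6 * 6 * 6 * 6 * 6 * exp(6, 6)
= 6 * 6 * 6 * 6 * 6 * 6 * 6 * exp(6, 5)
= 6 * 6 * 6 * 6 * 6 * 6 * 6 * 6 * exp(6, 4)
= 6 * 6 * 6 * 6 * 6 * 6 * 6 * 6 * 6 * exp(6, 3)
= 6 * 6 * 6 * 6 * 6 * 6 * 6 * 6 * 6 * 6 * exp(6, 2)
= 6 * 6 * 6 * 6 * 6 * 6 * 6 * 6 * 6 * 6 * 6 * exp(6, 1)
= 6 * 6 * 6 * 6 * 6 * 6 * 6 * 6 * 6 * 6 * 6 * 6 * exp(6, 0)
= 6 * 6 * 6 * 6 * 6 * 6 * 6 * 6 * 6 * 6 * 6 * 6 * 1
= 2176782336

2176782336
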